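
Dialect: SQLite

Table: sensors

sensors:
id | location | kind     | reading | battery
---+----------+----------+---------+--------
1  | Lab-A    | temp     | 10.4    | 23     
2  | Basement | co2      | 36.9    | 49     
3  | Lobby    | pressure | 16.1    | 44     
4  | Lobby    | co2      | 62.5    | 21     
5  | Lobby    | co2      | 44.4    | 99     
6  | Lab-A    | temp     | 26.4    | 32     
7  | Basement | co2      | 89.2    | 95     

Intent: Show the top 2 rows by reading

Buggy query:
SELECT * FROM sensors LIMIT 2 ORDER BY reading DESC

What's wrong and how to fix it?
Bug: LIMIT must come after ORDER BY

Fix: Swap the clauses: ORDER BY first, then LIMIT

Corrected query:
SELECT * FROM sensors ORDER BY reading DESC LIMIT 2

Result:
id | location | kind | reading | battery
---+----------+------+---------+--------
7  | Basement | co2  | 89.2    | 95     
4  | Lobby    | co2  | 62.5    | 21     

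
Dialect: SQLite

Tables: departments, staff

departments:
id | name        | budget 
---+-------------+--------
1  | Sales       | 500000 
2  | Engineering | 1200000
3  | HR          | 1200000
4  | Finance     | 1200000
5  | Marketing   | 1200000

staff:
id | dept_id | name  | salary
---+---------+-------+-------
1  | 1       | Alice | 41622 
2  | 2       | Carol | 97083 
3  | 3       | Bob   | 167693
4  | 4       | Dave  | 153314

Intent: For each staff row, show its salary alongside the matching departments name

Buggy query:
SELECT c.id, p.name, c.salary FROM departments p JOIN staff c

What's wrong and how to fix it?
Bug: JOIN with no ON clause produces a cartesian product; every staff row pairs with every departments row

Fix: Add ON c.dept_id = p.id to the JOIN

Corrected query:
SELECT c.id, p.name, c.salary FROM departments p JOIN staff c ON c.dept_id = p.id

Result:
id | name        | salary
---+-------------+-------
1  | Sales       | 41622 
2  | Engineering | 97083 
3  | HR          | 167693
4  | Finance     | 153314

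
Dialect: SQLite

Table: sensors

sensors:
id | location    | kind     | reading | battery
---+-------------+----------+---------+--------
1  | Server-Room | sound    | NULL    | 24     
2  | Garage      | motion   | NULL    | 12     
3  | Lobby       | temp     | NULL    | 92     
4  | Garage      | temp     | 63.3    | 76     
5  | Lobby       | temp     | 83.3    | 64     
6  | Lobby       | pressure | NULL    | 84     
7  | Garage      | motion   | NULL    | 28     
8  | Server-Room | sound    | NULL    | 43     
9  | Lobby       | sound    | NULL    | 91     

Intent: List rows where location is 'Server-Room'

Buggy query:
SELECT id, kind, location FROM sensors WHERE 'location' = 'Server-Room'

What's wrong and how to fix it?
Bug: 'location' in single quotes is a string literal, not the column; the comparison is literal-vs-literal and never true

Fix: Reference the column as location without single quotes

Corrected query:
SELECT id, kind, location FROM sensors WHERE location = 'Server-Room'

Result:
id | kind  | location   
---+-------+------------
1  | sound | Server-Room
8  | sound | Server-Room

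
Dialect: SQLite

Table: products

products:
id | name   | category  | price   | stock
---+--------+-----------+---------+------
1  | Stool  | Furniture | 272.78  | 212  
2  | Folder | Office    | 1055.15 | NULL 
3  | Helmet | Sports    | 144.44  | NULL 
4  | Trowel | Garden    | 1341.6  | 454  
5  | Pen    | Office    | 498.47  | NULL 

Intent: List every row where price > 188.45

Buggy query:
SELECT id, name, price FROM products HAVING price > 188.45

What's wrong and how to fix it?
Bug: HAVING filters the output of aggregation, but this query has no GROUP BY and no aggregate functions, so SQLite rejects it (HAVING clause on a non-aggregate query); the condition here is per row

Fix: Replace HAVING with WHERE since the condition applies to individual rows

Corrected query:
SELECT id, name, price FROM products WHERE price > 188.45

Result:
id | name   | price  
---+--------+--------
1  | Stool  | 272.78 
2  | Folder | 1055.15
4  | Trowel | 1341.6 
5  | Pen    | 498.47 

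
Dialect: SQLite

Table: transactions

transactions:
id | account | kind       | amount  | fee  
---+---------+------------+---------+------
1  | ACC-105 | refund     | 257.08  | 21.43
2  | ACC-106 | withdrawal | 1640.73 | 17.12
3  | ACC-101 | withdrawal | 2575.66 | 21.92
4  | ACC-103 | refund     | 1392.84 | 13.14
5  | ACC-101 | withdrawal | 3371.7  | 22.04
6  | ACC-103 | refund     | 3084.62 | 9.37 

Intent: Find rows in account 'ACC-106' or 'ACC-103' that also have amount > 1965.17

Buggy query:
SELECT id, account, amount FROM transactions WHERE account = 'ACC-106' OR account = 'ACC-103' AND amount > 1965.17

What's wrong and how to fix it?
Bug: AND binds tighter than OR, so this parses as account = 'ACC-106' OR (account = 'ACC-103' AND amount > 1965.17)

Fix: Add parentheses around the OR so the AND applies to both alternatives

Corrected query:
SELECT id, account, amount FROM transactions WHERE (account = 'ACC-106' OR account = 'ACC-103') AND amount > 1965.17

Result:
id | account | amount 
---+---------+--------
6  | ACC-103 | 3084.62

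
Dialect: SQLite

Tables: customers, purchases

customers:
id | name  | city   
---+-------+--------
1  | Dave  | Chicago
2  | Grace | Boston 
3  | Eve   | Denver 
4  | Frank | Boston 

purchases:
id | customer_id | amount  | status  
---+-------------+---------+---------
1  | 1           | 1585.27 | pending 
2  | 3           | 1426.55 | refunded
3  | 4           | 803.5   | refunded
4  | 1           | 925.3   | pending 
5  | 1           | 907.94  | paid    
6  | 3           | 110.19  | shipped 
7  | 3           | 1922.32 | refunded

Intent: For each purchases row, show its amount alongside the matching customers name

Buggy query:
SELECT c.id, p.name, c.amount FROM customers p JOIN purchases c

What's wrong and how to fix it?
Bug: JOIN with no ON clause produces a cartesian product; every purchases row pairs with every customers row

Fix: Add ON c.customer_id = p.id to the JOIN

Corrected query:
SELECT c.id, p.name, c.amount FROM customers p JOIN purchases c ON c.customer_id = p.id

Result:
id | name  | amount 
---+-------+--------
1  | Dave  | 1585.27
2  | Eve   | 1426.55
3  | Frank | 803.5  
4  | Dave  | 925.3  
5  | Dave  | 907.94 
6  | Eve   | 110.19 
7  | Eve   | 1922.32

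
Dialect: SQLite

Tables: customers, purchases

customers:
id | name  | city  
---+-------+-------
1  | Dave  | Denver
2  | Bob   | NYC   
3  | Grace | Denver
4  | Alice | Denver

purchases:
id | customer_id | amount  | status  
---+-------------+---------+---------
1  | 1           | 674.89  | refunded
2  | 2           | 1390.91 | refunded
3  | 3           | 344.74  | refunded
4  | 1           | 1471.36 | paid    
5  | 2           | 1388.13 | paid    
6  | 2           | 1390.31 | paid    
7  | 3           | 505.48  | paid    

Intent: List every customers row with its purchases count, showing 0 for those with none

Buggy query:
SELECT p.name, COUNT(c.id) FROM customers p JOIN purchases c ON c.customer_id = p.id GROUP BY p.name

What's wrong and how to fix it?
Bug: An inner join excludes parents with zero children

Fix: Switch to LEFT JOIN to retain unmatched parent rows

Corrected query:
SELECT p.name, COUNT(c.id) FROM customers p LEFT JOIN purchases c ON c.customer_id = p.id GROUP BY p.name

Result:
name  | COUNT(c.id)
------+------------
Alice | 0          
Bob   | 3          
Dave  | 2          
Grace | 2          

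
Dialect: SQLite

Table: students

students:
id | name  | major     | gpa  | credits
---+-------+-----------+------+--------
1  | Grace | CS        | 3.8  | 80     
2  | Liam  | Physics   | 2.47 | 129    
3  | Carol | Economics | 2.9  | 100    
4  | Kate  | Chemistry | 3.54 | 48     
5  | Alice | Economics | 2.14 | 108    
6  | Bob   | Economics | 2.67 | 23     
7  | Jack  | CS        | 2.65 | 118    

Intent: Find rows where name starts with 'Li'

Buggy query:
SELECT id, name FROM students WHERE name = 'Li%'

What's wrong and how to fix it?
Bug: Wildcards only work with LIKE; '=' treats '%' as a literal character

Fix: Replace '=' with LIKE so 'Li%' is treated as a pattern

Corrected query:
SELECT id, name FROM students WHERE name LIKE 'Li%'

Result:
id | name
---+-----
2  | Liam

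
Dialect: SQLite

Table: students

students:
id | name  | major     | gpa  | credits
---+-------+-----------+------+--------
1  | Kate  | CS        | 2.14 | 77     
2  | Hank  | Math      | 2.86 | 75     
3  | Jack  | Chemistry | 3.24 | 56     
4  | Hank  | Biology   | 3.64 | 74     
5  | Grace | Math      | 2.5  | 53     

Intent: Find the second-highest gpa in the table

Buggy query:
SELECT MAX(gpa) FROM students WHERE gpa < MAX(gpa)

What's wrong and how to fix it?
Bug: MAX(gpa) on the right of the comparison is an aggregate-in-WHERE error

Fix: Compute the overall MAX in a subquery, then take MAX of rows below it

Corrected query:
SELECT MAX(gpa) FROM students WHERE gpa < (SELECT MAX(gpa) FROM students)

Result:
MAX(gpa)
--------
3.24    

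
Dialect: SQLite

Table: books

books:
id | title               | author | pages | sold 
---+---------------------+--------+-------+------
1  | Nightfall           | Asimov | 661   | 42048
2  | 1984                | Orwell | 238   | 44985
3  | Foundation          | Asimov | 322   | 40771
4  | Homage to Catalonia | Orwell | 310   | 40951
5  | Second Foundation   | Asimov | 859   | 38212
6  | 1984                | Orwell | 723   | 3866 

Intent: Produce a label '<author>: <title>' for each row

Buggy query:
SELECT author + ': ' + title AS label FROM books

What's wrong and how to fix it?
Bug: '+' is numeric addition; on text columns SQLite converts them to 0 instead of concatenating

Fix: Use the || operator for string concatenation

Corrected query:
SELECT author || ': ' || title AS label FROM books

Result:
label                      
---------------------------
Asimov: Nightfall          
Orwell: 1984               
Asimov: Foundation         
Orwell: Homage to Catalonia
Asimov: Second Foundation  
Orwell: 1984               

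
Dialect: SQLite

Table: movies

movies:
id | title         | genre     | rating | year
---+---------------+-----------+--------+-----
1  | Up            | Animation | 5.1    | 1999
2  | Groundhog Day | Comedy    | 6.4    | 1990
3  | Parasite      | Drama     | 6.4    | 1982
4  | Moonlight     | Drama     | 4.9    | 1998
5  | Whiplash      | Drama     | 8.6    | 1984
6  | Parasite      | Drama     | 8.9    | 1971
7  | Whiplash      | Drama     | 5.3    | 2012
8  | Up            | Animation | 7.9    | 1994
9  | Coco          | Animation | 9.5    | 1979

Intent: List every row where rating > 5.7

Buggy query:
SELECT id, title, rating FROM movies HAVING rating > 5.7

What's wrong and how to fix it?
Bug: This is a non-aggregate query (no GROUP BY, no aggregates), so in SQLite the HAVING clause is invalid here; a row-level condition belongs in WHERE

Fix: Use WHERE for row-level filtering

Corrected query:
SELECT id, title, rating FROM movies WHERE rating > 5.7

Result:
id | title         | rating
---+---------------+-------
2  | Groundhog Day | 6.4   
3  | Parasite      | 6.4   
5  | Whiplash      | 8.6   
6  | Parasite      | 8.9   
8  | Up            | 7.9   
9  | Coco          | 9.5   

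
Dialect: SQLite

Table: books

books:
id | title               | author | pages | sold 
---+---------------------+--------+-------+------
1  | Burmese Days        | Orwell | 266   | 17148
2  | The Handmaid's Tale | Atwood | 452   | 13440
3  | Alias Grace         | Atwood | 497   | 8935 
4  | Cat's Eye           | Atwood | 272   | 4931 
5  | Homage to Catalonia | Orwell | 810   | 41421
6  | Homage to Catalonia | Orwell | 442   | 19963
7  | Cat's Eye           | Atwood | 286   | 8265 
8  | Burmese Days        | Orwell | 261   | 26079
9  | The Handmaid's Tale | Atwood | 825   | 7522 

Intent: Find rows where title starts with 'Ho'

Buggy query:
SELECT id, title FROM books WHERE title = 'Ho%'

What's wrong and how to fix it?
Bug: Wildcards only work with LIKE; '=' treats '%' as a literal character

Fix: Use LIKE for wildcard pattern matching

Corrected query:
SELECT id, title FROM books WHERE title LIKE 'Ho%'

Result:
id | title              
---+--------------------
5  | Homage to Catalonia
6  | Homage to Catalonia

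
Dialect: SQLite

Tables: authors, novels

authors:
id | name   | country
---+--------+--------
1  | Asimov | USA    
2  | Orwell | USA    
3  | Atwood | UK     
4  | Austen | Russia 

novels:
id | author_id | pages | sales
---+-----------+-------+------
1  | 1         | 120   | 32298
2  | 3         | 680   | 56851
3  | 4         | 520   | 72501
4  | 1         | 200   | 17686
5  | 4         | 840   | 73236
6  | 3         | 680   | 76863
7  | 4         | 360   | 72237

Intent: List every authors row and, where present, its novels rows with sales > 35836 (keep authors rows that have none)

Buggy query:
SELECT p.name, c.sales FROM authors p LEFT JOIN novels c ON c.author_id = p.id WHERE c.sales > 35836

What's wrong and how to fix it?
Bug: A WHERE condition on the right-hand table after LEFT JOIN drops unmatched parents

Fix: Put 'c.sales > 35836' in the JOIN's ON clause instead of WHERE

Corrected query:
SELECT p.name, c.sales FROM authors p LEFT JOIN novels c ON c.author_id = p.id AND c.sales > 35836

Result:
name   | sales
-------+------
Asimov | NULL 
Orwell | NULL 
Atwood | 56851
Atwood | 76863
Austen | 72237
Austen | 72501
Austen | 73236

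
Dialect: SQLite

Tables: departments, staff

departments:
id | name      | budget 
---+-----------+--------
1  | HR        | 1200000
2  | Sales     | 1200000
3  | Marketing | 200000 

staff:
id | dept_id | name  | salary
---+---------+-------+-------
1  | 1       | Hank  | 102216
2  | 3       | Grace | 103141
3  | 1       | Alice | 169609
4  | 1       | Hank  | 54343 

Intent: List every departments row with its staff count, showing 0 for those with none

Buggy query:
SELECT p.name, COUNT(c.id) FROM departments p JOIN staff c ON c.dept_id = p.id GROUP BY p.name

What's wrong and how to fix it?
Bug: An inner join excludes parents with zero children

Fix: Use LEFT JOIN so parents without children still appear (COUNT(c.id) gives 0)

Corrected query:
SELECT p.name, COUNT(c.id) FROM departments p LEFT JOIN staff c ON c.dept_id = p.id GROUP BY p.name

Result:
name      | COUNT(c.id)
----------+------------
HR        | 3          
Marketing | 1          
Sales     | 0          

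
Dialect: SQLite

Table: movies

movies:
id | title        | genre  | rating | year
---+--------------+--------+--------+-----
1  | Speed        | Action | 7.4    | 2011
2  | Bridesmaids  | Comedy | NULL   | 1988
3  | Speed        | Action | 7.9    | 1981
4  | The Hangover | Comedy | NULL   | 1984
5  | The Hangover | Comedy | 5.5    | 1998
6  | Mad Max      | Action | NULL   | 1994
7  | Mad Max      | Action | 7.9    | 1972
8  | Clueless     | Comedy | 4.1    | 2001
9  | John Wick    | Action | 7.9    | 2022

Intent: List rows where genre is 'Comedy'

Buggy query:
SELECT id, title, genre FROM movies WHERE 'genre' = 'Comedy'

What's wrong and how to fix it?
Bug: Single quotes denote string literals in SQL; the column name is being compared as a constant string

Fix: Reference the column as genre without single quotes

Corrected query:
SELECT id, title, genre FROM movies WHERE genre = 'Comedy'

Result:
id | title        | genre 
---+--------------+-------
2  | Bridesmaids  | Comedy
4  | The Hangover | Comedy
5  | The Hangover | Comedy
8  | Clueless     | Comedy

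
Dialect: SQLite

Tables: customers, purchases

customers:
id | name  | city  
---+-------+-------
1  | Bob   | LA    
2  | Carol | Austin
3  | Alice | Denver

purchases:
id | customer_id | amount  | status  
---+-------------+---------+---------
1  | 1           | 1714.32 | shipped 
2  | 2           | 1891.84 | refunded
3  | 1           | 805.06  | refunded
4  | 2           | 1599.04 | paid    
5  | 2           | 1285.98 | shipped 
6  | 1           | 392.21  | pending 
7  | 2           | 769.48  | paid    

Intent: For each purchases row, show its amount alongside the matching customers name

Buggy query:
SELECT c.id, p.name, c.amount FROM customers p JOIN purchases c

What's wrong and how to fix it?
Bug: JOIN with no ON clause produces a cartesian product; every purchases row pairs with every customers row

Fix: Add ON c.customer_id = p.id to the JOIN

Corrected query:
SELECT c.id, p.name, c.amount FROM customers p JOIN purchases c ON c.customer_id = p.id

Result:
id | name  | amount 
---+-------+--------
1  | Bob   | 1714.32
2  | Carol | 1891.84
3  | Bob   | 805.06 
4  | Carol | 1599.04
5  | Carol | 1285.98
6  | Bob   | 392.21 
7  | Carol | 769.48 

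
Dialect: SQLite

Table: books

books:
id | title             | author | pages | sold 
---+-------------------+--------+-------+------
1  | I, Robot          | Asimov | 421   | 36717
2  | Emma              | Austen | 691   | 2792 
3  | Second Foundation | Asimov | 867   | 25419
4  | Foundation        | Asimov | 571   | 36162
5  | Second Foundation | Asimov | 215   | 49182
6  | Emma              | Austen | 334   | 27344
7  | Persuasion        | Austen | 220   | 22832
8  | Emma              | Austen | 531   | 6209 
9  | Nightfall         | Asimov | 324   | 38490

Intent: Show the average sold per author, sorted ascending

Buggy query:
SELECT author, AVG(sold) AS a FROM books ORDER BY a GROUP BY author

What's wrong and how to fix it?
Bug: ORDER BY appears before GROUP BY; SQL clause order requires GROUP BY first

Fix: Move ORDER BY to the end, after GROUP BY

Corrected query:
SELECT author, AVG(sold) AS a FROM books GROUP BY author ORDER BY a

Result:
author | a       
-------+---------
Austen | 14794.25
Asimov | 37194   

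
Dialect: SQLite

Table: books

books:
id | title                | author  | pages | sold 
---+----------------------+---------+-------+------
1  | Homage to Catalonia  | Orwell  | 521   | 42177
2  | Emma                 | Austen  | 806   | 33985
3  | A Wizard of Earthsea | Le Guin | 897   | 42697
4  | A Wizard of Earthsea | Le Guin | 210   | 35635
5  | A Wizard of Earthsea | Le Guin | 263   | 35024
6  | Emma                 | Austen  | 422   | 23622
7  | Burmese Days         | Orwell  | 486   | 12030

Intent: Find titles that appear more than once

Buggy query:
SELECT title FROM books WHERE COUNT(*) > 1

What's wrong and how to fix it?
Bug: WHERE can't reference COUNT(*); aggregates are computed after WHERE

Fix: GROUP BY title, then filter groups with HAVING COUNT(*) > 1

Corrected query:
SELECT title FROM books GROUP BY title HAVING COUNT(*) > 1

Result:
title               
--------------------
A Wizard of Earthsea
Emma                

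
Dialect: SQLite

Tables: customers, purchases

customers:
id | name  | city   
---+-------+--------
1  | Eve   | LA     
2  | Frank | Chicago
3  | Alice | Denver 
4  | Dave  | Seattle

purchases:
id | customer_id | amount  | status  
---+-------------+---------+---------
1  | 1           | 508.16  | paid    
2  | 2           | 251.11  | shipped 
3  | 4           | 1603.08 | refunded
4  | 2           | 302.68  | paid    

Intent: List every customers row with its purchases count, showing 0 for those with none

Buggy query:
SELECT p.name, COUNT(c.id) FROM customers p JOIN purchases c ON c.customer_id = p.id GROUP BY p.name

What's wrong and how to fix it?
Bug: An inner join excludes parents with zero children

Fix: Switch to LEFT JOIN to retain unmatched parent rows

Corrected query:
SELECT p.name, COUNT(c.id) FROM customers p LEFT JOIN purchases c ON c.customer_id = p.id GROUP BY p.name

Result:
name  | COUNT(c.id)
------+------------
Alice | 0          
Dave  | 1          
Eve   | 1          
Frank | 2          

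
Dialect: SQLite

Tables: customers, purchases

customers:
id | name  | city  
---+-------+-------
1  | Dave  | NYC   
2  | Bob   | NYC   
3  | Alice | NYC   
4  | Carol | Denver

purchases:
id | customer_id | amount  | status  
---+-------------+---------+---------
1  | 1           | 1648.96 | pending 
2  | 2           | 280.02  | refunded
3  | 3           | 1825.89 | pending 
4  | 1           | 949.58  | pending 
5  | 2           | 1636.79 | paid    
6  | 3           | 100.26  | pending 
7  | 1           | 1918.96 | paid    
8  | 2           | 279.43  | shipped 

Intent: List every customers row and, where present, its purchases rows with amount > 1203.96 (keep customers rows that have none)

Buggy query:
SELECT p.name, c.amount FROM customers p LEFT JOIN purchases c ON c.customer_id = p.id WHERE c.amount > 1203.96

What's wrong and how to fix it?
Bug: A WHERE condition on the right-hand table after LEFT JOIN drops unmatched parents

Fix: Move the right-table condition into the ON clause so unmatched parents are kept

Corrected query:
SELECT p.name, c.amount FROM customers p LEFT JOIN purchases c ON c.customer_id = p.id AND c.amount > 1203.96

Result:
name  | amount 
------+--------
Dave  | 1648.96
Dave  | 1918.96
Bob   | 1636.79
Alice | 1825.89
Carol | NULL   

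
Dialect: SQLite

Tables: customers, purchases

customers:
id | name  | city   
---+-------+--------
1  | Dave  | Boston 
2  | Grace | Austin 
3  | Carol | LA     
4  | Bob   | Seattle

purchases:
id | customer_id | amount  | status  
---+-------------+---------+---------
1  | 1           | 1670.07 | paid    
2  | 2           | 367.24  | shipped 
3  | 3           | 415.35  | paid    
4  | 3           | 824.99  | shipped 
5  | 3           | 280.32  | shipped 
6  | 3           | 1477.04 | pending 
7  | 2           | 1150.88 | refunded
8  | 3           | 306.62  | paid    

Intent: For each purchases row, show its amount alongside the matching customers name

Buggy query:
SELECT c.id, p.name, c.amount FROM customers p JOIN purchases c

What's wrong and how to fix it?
Bug: JOIN with no ON clause produces a cartesian product; every purchases row pairs with every customers row

Fix: Add ON c.customer_id = p.id to the JOIN

Corrected query:
SELECT c.id, p.name, c.amount FROM customers p JOIN purchases c ON c.customer_id = p.id

Result:
id | name  | amount 
---+-------+--------
1  | Dave  | 1670.07
2  | Grace | 367.24 
3  | Carol | 415.35 
4  | Carol | 824.99 
5  | Carol | 280.32 
6  | Carol | 1477.04
7  | Grace | 1150.88
8  | Carol | 306.62 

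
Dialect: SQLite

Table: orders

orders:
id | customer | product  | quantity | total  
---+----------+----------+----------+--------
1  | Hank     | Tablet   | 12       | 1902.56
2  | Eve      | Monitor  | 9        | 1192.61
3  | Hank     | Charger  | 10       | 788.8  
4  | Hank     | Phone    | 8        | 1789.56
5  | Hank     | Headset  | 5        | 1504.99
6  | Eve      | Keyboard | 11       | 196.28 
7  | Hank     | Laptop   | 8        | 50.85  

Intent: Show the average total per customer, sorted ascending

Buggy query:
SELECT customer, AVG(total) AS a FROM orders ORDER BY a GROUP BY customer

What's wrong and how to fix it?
Bug: ORDER BY appears before GROUP BY; SQL clause order requires GROUP BY first

Fix: Reorder: SELECT … FROM … GROUP BY … ORDER BY …

Corrected query:
SELECT customer, AVG(total) AS a FROM orders GROUP BY customer ORDER BY a

Result:
customer | a       
---------+---------
Eve      | 694.445 
Hank     | 1207.352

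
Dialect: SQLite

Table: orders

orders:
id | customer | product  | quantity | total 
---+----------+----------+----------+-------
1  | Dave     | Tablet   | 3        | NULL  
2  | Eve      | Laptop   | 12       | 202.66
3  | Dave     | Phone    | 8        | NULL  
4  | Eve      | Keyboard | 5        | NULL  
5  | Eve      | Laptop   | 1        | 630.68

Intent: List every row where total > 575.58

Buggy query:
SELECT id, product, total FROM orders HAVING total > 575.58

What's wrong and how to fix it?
Bug: HAVING filters the output of aggregation, but this query has no GROUP BY and no aggregate functions, so SQLite rejects it (HAVING clause on a non-aggregate query); the condition here is per row

Fix: Replace HAVING with WHERE since the condition applies to individual rows

Corrected query:
SELECT id, product, total FROM orders WHERE total > 575.58

Result:
id | product | total 
---+---------+-------
5  | Laptop  | 630.68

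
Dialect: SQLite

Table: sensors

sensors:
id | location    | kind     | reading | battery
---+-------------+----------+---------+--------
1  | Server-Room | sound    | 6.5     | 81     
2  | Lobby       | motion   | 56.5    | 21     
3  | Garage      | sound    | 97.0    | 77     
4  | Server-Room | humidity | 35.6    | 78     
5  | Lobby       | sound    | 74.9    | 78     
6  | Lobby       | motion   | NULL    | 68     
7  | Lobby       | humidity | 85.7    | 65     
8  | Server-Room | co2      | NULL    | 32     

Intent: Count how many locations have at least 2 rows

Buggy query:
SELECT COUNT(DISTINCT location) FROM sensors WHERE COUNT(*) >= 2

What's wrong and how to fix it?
Bug: COUNT(*) cannot appear in WHERE; the per-group count doesn't exist yet

Fix: Use a subquery that GROUPs and filters with HAVING, then count its rows

Corrected query:
SELECT COUNT(*) FROM (SELECT location FROM sensors GROUP BY location HAVING COUNT(*) >= 2)

Result:
COUNT(*)
--------
2       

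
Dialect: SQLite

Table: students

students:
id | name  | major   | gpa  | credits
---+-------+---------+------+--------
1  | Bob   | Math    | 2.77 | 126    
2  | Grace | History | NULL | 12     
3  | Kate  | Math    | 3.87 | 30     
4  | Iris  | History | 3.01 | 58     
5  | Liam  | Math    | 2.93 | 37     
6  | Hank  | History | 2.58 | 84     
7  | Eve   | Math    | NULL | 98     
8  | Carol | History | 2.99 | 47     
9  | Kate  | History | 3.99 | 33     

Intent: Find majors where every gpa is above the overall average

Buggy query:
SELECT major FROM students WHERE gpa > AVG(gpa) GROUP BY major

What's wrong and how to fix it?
Bug: WHERE evaluates per row before aggregation, so AVG() is unavailable

Fix: Use a subquery for AVG and a HAVING MIN(...) filter so the condition holds for every row in the group

Corrected query:
SELECT major FROM students GROUP BY major HAVING MIN(gpa) > (SELECT AVG(gpa) FROM students)

Result:
(no rows)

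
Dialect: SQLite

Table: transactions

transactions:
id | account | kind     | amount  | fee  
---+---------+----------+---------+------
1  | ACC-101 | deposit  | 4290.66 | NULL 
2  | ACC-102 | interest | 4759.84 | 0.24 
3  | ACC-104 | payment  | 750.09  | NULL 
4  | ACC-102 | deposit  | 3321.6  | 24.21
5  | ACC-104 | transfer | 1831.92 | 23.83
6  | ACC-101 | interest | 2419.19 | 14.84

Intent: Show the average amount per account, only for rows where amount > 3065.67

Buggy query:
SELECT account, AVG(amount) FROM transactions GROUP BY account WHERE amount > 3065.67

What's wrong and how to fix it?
Bug: WHERE cannot follow GROUP BY

Fix: Place WHERE between FROM and GROUP BY

Corrected query:
SELECT account, AVG(amount) FROM transactions WHERE amount > 3065.67 GROUP BY account

Result:
account | AVG(amount)
--------+------------
ACC-101 | 4290.66    
ACC-102 | 4040.72    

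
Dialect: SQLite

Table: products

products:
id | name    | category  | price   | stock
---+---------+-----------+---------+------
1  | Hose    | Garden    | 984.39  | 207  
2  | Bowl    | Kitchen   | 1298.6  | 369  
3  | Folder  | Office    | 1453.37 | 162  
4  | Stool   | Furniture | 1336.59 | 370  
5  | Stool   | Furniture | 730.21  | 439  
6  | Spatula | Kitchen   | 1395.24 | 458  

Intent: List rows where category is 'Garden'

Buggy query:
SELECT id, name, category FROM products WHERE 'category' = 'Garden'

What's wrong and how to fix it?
Bug: 'category' in single quotes is a string literal, not the column; the comparison is literal-vs-literal and never true

Fix: Reference the column as category without single quotes

Corrected query:
SELECT id, name, category FROM products WHERE category = 'Garden'

Result:
id | name | category
---+------+---------
1  | Hose | Garden  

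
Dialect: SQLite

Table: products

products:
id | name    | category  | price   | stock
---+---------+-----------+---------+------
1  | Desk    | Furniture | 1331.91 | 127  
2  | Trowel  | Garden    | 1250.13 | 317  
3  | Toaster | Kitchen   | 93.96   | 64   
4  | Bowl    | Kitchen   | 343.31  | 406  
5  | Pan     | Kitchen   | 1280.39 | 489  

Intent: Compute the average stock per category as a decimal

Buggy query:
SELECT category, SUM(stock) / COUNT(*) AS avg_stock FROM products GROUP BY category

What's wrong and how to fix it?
Bug: Both operands are integers, so '/' performs integer division and truncates

Fix: Multiply by 1.0 (or CAST to REAL) to force floating-point division

Corrected query:
SELECT category, SUM(stock) * 1.0 / COUNT(*) AS avg_stock FROM products GROUP BY category

Result:
category  | avg_stock 
----------+-----------
Furniture | 127       
Garden    | 317       
Kitchen   | 319.666667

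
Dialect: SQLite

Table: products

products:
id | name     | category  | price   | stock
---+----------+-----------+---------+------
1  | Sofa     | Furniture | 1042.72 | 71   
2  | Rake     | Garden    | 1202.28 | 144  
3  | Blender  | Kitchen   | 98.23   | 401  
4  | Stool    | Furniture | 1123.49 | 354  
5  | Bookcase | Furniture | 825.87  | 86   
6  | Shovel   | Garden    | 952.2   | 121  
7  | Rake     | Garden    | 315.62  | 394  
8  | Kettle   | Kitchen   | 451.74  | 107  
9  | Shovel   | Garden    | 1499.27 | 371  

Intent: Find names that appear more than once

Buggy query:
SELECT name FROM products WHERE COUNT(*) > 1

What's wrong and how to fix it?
Bug: COUNT(*) is an aggregate and cannot be used in WHERE

Fix: GROUP BY name, then filter groups with HAVING COUNT(*) > 1

Corrected query:
SELECT name FROM products GROUP BY name HAVING COUNT(*) > 1

Result:
name  
------
Rake  
Shovel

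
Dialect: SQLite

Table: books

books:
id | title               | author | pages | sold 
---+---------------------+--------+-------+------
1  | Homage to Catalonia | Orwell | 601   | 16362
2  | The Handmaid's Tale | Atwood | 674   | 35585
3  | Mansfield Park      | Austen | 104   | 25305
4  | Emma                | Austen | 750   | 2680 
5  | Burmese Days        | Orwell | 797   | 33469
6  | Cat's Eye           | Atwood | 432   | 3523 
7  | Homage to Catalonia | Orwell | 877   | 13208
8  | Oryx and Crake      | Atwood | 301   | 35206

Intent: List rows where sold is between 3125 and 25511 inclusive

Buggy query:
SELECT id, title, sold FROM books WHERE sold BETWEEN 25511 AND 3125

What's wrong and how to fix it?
Bug: The bounds are reversed; BETWEEN a AND b requires a <= b to match anything

Fix: Swap the bounds so the smaller value comes first

Corrected query:
SELECT id, title, sold FROM books WHERE sold BETWEEN 3125 AND 25511

Result:
id | title               | sold 
---+---------------------+------
1  | Homage to Catalonia | 16362
3  | Mansfield Park      | 25305
6  | Cat's Eye           | 3523 
7  | Homage to Catalonia | 13208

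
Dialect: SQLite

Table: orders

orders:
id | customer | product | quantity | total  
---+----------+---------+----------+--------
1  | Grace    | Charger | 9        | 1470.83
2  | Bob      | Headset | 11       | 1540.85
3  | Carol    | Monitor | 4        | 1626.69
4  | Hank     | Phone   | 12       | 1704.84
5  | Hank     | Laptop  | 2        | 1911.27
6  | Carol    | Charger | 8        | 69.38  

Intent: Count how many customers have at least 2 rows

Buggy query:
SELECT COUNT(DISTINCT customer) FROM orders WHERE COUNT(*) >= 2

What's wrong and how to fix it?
Bug: WHERE filters individual rows, not groups, so a group-level COUNT is invalid there

Fix: Group first with HAVING COUNT(*) >= 2, then COUNT the resulting groups

Corrected query:
SELECT COUNT(*) FROM (SELECT customer FROM orders GROUP BY customer HAVING COUNT(*) >= 2)

Result:
COUNT(*)
--------
2       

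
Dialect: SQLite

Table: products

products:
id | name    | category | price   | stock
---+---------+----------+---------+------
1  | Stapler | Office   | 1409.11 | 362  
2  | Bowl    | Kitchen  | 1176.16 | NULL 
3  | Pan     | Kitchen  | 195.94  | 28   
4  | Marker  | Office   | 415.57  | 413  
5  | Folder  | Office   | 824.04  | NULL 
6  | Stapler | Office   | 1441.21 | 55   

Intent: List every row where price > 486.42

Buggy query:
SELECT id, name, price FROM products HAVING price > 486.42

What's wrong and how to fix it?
Bug: This is a non-aggregate query (no GROUP BY, no aggregates), so in SQLite the HAVING clause is invalid here; a row-level condition belongs in WHERE

Fix: Replace HAVING with WHERE since the condition applies to individual rows

Corrected query:
SELECT id, name, price FROM products WHERE price > 486.42

Result:
id | name    | price  
---+---------+--------
1  | Stapler | 1409.11
2  | Bowl    | 1176.16
5  | Folder  | 824.04 
6  | Stapler | 1441.21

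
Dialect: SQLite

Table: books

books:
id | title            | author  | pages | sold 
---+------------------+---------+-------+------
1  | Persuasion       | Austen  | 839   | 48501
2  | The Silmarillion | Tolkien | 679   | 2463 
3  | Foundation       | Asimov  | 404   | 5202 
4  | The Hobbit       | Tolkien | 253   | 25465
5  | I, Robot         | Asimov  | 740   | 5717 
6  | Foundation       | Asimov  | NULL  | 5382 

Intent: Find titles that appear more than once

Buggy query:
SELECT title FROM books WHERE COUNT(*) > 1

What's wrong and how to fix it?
Bug: COUNT(*) is an aggregate and cannot be used in WHERE

Fix: Group first, then use HAVING for the count condition

Corrected query:
SELECT title FROM books GROUP BY title HAVING COUNT(*) > 1

Result:
title     
----------
Foundation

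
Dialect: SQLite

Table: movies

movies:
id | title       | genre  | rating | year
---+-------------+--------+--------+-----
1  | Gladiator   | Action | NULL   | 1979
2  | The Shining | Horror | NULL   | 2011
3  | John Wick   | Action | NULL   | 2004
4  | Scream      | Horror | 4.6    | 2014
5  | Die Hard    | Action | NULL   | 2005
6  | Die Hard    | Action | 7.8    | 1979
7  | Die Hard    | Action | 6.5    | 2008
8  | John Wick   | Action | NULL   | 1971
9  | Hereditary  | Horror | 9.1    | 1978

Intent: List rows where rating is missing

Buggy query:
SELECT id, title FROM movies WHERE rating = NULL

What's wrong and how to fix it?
Bug: '= NULL' is always unknown in SQL three-valued logic, so no rows match

Fix: Use IS NULL to test for NULL

Corrected query:
SELECT id, title FROM movies WHERE rating IS NULL

Result:
id | title      
---+------------
1  | Gladiator  
2  | The Shining
3  | John Wick  
5  | Die Hard   
8  | John Wick  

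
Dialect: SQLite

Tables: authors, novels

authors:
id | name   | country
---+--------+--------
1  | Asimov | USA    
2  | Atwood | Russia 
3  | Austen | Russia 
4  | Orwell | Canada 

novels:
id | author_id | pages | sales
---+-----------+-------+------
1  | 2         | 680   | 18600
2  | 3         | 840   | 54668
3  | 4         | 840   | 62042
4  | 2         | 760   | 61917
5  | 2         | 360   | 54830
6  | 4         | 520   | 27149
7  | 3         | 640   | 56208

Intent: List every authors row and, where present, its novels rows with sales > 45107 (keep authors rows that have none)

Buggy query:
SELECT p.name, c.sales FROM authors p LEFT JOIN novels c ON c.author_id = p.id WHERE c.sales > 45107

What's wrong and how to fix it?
Bug: Filtering c.sales in WHERE discards the NULL rows produced by LEFT JOIN, turning it into an inner join

Fix: Put 'c.sales > 45107' in the JOIN's ON clause instead of WHERE

Corrected query:
SELECT p.name, c.sales FROM authors p LEFT JOIN novels c ON c.author_id = p.id AND c.sales > 45107

Result:
name   | sales
-------+------
Asimov | NULL 
Atwood | 54830
Atwood | 61917
Austen | 54668
Austen | 56208
Orwell | 62042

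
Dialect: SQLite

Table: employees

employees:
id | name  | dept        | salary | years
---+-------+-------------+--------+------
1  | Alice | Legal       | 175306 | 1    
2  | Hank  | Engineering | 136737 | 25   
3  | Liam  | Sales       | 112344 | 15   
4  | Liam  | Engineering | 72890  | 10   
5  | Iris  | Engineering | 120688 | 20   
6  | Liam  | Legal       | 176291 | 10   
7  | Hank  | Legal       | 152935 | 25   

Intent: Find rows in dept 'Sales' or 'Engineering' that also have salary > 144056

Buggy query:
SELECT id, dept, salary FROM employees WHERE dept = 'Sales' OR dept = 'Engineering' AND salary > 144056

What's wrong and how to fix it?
Bug: AND binds tighter than OR, so this parses as dept = 'Sales' OR (dept = 'Engineering' AND salary > 144056)

Fix: Add parentheses around the OR so the AND applies to both alternatives

Corrected query:
SELECT id, dept, salary FROM employees WHERE (dept = 'Sales' OR dept = 'Engineering') AND salary > 144056

Result:
(no rows)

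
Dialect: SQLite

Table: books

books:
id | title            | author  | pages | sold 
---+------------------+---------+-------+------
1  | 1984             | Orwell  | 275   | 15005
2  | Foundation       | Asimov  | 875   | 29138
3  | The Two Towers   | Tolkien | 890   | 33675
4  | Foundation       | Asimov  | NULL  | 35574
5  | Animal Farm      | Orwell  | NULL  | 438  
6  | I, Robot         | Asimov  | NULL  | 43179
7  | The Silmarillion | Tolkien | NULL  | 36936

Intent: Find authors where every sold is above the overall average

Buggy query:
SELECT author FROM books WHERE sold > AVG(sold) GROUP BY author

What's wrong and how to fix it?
Bug: WHERE evaluates per row before aggregation, so AVG() is unavailable

Fix: Compute the overall average in a scalar subquery and compare each group's MIN against it in HAVING

Corrected query:
SELECT author FROM books GROUP BY author HAVING MIN(sold) > (SELECT AVG(sold) FROM books)

Result:
author 
-------
Asimov 
Tolkien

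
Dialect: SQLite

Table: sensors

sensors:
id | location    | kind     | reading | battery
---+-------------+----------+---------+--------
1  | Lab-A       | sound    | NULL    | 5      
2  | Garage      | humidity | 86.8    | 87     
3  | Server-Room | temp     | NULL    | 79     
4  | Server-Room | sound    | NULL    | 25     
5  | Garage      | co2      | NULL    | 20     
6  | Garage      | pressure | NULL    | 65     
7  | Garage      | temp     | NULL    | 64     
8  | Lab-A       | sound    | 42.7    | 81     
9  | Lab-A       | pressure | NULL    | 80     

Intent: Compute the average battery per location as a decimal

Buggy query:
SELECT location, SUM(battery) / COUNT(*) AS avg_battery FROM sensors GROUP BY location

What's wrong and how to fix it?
Bug: SUM(battery) and COUNT(*) are both integers; the division truncates the fractional part

Fix: Multiply by 1.0 (or CAST to REAL) to force floating-point division

Corrected query:
SELECT location, SUM(battery) * 1.0 / COUNT(*) AS avg_battery FROM sensors GROUP BY location

Result:
location    | avg_battery
------------+------------
Garage      | 59         
Lab-A       | 55.333333  
Server-Room | 52         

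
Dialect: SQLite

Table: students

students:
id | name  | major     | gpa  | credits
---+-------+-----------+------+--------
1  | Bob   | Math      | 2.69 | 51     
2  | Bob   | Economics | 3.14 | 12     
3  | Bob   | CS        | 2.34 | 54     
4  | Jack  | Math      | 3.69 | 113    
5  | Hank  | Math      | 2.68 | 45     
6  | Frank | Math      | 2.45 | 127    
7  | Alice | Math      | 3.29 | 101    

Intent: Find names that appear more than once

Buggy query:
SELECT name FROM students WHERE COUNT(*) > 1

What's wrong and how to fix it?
Bug: COUNT(*) is an aggregate and cannot be used in WHERE

Fix: GROUP BY name, then filter groups with HAVING COUNT(*) > 1

Corrected query:
SELECT name FROM students GROUP BY name HAVING COUNT(*) > 1

Result:
name
----
Bob 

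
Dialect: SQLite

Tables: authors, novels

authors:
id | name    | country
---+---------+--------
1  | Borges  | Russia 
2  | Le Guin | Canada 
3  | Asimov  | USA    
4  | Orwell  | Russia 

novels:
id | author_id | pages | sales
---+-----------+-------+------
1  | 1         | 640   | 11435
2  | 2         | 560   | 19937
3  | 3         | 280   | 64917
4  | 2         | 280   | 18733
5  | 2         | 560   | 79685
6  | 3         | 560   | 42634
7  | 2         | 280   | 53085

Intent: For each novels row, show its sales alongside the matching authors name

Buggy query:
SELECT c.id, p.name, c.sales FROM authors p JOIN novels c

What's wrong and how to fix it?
Bug: Missing join condition: each novels row is matched to all authors rows instead of just its own

Fix: Add ON c.author_id = p.id to the JOIN

Corrected query:
SELECT c.id, p.name, c.sales FROM authors p JOIN novels c ON c.author_id = p.id

Result:
id | name    | sales
---+---------+------
1  | Borges  | 11435
2  | Le Guin | 19937
3  | Asimov  | 64917
4  | Le Guin | 18733
5  | Le Guin | 79685
6  | Asimov  | 42634
7  | Le Guin | 53085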